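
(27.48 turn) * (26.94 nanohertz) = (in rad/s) 4.652e-06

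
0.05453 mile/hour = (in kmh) 0.08776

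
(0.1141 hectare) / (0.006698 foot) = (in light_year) 5.907e-11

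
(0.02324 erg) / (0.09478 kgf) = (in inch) 9.844e-08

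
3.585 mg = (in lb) 7.904e-06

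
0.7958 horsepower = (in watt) 593.4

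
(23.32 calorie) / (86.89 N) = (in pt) 3183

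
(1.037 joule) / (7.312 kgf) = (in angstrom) 1.446e+08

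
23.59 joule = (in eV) 1.472e+20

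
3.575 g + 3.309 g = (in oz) 0.2428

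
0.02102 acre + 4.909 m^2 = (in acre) 0.02223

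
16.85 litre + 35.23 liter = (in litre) 52.08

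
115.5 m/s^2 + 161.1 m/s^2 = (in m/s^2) 276.6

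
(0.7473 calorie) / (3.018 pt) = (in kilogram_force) 299.5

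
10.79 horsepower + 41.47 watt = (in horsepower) 10.85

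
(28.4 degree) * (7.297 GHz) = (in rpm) 3.454e+10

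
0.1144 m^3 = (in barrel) 0.7196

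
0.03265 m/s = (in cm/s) 3.265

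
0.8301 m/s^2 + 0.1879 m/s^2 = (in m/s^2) 1.018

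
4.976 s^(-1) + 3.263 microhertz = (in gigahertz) 4.976e-09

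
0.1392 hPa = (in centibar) 0.01392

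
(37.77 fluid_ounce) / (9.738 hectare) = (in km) 1.147e-11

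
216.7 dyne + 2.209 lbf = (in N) 9.828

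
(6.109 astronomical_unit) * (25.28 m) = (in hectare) 2.31e+09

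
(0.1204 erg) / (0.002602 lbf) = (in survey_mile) 6.464e-10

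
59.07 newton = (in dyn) 5.907e+06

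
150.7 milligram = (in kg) 0.0001507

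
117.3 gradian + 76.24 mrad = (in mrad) 1919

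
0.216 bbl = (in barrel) 0.216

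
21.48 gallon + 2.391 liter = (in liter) 83.7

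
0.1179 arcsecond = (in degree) 3.275e-05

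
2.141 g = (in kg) 0.002141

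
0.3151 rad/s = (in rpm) 3.009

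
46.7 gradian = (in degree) 42.03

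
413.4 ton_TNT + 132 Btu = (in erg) 1.73e+19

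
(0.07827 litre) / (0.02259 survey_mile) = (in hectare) 2.153e-10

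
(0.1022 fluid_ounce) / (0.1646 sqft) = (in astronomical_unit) 1.321e-15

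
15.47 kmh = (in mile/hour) 9.613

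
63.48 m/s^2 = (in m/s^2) 63.48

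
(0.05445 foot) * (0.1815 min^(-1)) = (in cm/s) 0.00502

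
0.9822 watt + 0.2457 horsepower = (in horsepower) 0.247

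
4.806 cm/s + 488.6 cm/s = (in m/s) 4.934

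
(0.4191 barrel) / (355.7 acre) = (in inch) 1.822e-06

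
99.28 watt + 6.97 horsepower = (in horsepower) 7.103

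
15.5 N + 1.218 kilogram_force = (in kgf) 2.799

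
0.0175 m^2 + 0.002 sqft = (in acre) 4.37e-06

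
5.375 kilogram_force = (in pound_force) 11.85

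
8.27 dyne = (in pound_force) 1.859e-05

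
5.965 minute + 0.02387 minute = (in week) 0.0005941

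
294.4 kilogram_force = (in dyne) 2.887e+08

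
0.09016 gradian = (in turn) 0.0002254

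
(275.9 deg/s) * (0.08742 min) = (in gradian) 1608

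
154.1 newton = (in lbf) 34.64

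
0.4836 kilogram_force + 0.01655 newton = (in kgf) 0.4853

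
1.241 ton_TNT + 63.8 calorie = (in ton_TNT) 1.241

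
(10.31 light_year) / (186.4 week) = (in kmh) 3.115e+09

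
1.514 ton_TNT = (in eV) 3.954e+28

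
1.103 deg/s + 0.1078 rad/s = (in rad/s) 0.1271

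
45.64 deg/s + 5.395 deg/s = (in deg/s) 51.04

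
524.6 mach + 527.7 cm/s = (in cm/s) 1.786e+07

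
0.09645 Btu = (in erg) 1.018e+09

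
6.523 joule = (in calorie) 1.559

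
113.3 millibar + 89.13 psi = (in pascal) 6.259e+05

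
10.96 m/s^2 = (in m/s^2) 10.96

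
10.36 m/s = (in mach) 0.03043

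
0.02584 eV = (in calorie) 9.895e-22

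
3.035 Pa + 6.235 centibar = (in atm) 0.06156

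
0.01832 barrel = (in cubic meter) 0.002913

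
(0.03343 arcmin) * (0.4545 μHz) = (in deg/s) 2.532e-10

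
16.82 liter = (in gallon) 4.443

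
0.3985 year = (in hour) 3491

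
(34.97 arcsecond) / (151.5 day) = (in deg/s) 7.421e-10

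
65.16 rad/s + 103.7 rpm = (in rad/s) 76.02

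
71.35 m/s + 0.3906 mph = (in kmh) 257.5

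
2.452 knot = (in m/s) 1.261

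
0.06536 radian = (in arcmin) 224.7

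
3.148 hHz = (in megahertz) 0.0003148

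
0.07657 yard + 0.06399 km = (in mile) 0.03981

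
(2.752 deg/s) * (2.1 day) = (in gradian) 5.548e+05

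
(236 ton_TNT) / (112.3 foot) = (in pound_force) 6.485e+09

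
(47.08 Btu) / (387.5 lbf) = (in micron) 2.882e+07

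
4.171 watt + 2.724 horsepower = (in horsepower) 2.73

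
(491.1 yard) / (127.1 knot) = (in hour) 0.001908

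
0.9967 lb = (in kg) 0.4521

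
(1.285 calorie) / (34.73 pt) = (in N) 438.8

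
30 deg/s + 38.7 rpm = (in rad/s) 4.576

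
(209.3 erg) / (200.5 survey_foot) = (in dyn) 0.03425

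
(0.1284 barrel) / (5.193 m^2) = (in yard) 0.004299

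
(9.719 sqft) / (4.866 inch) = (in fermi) 7.305e+15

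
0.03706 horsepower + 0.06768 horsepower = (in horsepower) 0.1047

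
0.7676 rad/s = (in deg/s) 43.98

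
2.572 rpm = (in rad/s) 0.2693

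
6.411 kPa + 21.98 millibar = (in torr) 64.57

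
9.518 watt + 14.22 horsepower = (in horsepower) 14.23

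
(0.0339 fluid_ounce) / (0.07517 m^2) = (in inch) 0.0005251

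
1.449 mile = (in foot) 7651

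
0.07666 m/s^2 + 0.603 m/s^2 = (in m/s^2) 0.6797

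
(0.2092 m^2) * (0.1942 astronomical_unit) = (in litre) 6.078e+12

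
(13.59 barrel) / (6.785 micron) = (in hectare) 31.84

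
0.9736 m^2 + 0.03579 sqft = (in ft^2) 10.52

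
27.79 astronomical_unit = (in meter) 4.157e+12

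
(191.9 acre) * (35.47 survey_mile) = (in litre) 4.433e+13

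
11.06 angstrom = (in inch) 4.354e-08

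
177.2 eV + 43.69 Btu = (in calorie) 1.102e+04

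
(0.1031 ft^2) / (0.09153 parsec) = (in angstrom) 3.391e-08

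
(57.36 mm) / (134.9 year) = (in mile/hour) 3.016e-11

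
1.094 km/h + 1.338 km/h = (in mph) 1.511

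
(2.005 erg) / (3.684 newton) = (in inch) 2.143e-06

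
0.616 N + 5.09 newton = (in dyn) 5.706e+05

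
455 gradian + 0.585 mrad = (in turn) 1.138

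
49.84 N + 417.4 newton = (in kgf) 47.65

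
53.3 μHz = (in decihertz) 0.000533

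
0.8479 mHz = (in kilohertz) 8.479e-07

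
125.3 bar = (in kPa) 1.253e+04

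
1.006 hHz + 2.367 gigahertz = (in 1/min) 1.42e+11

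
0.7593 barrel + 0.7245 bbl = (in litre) 235.9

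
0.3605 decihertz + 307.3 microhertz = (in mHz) 36.36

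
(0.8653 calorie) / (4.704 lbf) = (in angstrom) 1.73e+09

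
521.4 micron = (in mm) 0.5214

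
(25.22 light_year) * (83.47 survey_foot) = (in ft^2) 6.534e+19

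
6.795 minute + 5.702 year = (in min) 2.997e+06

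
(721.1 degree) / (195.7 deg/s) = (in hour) 0.001024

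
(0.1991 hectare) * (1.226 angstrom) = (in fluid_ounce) 0.008254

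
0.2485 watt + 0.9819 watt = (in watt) 1.23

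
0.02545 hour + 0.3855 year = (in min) 2.026e+05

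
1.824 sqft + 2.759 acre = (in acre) 2.759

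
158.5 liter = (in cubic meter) 0.1585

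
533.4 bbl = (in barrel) 533.4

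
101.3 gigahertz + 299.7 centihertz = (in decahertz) 1.013e+10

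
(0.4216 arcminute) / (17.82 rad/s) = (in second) 6.882e-06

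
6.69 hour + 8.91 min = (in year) 0.0007807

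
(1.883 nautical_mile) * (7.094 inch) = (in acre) 0.1553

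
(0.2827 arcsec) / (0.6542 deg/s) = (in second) 0.00012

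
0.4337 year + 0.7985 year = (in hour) 1.079e+04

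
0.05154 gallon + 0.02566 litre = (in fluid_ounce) 7.465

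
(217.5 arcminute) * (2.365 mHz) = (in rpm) 0.001429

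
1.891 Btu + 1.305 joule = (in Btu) 1.892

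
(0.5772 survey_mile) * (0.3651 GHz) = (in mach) 9.96e+08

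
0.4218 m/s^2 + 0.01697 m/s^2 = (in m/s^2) 0.4388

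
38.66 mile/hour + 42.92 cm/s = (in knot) 34.43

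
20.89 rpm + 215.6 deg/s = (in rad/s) 5.951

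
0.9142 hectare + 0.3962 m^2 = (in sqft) 9.841e+04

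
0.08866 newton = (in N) 0.08866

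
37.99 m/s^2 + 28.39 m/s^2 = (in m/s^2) 66.38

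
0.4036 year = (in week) 21.04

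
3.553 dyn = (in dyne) 3.553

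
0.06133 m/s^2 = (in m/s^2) 0.06133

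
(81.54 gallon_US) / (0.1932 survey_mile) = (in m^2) 0.0009927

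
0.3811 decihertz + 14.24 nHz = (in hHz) 0.0003811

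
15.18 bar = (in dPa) 1.518e+07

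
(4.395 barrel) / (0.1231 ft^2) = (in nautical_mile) 0.03299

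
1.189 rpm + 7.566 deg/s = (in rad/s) 0.2566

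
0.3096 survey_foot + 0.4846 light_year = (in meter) 4.585e+15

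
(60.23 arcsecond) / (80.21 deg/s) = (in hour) 5.794e-08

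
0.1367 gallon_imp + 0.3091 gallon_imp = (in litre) 2.027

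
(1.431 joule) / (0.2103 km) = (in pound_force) 0.00153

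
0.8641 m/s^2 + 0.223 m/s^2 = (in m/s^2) 1.087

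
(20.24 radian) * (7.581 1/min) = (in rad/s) 2.557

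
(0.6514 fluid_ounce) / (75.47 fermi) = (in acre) 6.308e+04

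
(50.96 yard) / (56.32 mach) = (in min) 4.05e-05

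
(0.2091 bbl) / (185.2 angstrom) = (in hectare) 179.5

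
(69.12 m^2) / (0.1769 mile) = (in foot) 0.7965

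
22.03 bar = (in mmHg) 1.652e+04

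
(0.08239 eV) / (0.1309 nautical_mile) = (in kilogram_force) 5.552e-24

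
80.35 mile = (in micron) 1.293e+11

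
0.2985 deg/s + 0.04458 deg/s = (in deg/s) 0.3431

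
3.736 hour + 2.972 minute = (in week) 0.02253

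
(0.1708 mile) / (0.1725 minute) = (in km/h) 95.61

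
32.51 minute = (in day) 0.02258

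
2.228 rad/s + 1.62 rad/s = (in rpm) 36.75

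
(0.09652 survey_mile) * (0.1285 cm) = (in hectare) 1.996e-05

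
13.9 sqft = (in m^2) 1.291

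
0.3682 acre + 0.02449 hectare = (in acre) 0.4287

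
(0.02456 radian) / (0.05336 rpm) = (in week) 7.267e-06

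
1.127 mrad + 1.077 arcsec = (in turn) 0.0001802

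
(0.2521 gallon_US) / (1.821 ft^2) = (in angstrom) 5.641e+07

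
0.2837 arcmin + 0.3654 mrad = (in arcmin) 1.54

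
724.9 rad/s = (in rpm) 6922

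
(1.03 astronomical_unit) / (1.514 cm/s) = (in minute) 1.696e+11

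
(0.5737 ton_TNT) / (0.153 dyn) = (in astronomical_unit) 1.049e+04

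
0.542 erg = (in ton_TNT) 1.295e-17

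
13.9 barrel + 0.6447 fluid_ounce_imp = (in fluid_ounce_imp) 7.778e+04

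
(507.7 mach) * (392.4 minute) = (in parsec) 1.319e-07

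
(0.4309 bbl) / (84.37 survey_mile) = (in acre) 1.247e-10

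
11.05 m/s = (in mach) 0.03245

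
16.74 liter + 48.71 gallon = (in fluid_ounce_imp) 7079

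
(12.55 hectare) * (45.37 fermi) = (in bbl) 3.581e-08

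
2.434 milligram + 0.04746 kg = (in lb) 0.1046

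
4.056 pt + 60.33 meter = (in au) 4.033e-10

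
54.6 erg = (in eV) 3.408e+13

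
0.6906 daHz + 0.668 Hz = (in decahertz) 0.7574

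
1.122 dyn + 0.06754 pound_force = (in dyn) 3.004e+04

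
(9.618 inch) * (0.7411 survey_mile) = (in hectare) 0.02914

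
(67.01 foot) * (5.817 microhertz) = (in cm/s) 0.01188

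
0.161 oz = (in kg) 0.004564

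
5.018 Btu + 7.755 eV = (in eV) 3.304e+22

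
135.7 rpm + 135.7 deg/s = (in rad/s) 16.58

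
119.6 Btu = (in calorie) 3.016e+04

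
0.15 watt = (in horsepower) 0.0002012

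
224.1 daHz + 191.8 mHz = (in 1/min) 1.345e+05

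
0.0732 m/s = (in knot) 0.1423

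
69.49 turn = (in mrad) 4.366e+05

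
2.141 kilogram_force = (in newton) 21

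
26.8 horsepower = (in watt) 1.998e+04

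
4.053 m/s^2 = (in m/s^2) 4.053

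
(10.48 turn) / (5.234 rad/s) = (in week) 2.08e-05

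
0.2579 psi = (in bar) 0.01778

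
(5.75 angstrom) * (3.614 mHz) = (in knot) 4.039e-12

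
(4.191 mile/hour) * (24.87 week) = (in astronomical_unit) 0.0001884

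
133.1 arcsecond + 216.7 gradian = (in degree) 195.1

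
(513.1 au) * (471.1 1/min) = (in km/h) 2.17e+15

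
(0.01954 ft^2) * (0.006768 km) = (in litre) 12.29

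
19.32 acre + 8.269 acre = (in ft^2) 1.202e+06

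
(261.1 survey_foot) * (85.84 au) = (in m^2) 1.022e+15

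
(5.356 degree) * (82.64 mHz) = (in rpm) 0.07377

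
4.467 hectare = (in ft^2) 4.808e+05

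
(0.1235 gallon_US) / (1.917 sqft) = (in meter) 0.002625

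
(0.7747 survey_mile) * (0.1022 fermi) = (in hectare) 1.274e-17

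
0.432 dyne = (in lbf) 9.712e-07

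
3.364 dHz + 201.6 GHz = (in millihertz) 2.016e+14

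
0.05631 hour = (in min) 3.379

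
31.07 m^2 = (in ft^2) 334.4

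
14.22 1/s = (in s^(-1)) 14.22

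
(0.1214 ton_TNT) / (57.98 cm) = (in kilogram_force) 8.933e+07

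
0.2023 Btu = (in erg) 2.134e+09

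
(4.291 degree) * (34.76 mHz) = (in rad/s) 0.002603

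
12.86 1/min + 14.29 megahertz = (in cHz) 1.429e+09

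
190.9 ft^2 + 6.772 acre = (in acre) 6.776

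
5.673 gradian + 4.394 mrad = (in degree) 5.357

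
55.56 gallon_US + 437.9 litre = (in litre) 648.2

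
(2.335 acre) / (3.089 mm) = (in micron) 3.059e+12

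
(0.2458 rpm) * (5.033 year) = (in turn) 6.502e+05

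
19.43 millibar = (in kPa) 1.943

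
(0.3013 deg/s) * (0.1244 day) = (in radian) 56.52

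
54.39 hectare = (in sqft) 5.854e+06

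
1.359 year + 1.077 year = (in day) 889.1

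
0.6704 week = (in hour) 112.6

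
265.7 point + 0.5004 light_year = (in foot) 1.553e+16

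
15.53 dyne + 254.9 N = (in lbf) 57.3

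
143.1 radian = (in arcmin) 4.919e+05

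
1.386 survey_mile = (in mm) 2.231e+06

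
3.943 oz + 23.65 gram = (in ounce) 4.777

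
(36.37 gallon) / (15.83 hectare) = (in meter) 8.697e-07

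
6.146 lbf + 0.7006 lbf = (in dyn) 3.046e+06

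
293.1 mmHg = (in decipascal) 3.908e+05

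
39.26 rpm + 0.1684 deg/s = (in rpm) 39.29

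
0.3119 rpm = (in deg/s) 1.871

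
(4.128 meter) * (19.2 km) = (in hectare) 7.926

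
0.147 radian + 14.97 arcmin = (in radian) 0.1514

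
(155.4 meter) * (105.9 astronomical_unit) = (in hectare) 2.462e+11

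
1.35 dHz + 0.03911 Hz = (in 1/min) 10.45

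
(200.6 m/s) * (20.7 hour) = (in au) 9.993e-05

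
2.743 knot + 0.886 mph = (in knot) 3.513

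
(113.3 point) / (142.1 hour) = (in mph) 1.748e-07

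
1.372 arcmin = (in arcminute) 1.372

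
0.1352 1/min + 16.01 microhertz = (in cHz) 0.2269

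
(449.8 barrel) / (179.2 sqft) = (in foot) 14.09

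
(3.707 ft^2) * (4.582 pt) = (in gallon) 0.1471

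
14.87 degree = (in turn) 0.04131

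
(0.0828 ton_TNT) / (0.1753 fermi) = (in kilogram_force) 2.015e+23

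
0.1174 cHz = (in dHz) 0.01174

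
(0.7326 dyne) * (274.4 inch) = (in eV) 3.187e+14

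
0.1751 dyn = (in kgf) 1.786e-07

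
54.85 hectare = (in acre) 135.5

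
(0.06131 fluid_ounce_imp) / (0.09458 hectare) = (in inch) 7.251e-08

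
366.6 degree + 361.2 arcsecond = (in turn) 1.019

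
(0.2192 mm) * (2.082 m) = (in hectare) 4.564e-08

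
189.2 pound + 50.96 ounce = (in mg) 8.726e+07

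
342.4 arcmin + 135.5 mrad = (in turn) 0.03742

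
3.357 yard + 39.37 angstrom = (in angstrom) 3.07e+10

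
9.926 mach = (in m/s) 3380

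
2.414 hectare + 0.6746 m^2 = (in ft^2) 2.598e+05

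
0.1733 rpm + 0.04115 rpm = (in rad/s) 0.02246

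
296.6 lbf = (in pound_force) 296.6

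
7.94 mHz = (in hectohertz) 7.94e-05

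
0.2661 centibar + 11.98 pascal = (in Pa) 278.1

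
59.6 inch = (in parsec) 4.906e-17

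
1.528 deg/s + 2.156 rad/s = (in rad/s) 2.183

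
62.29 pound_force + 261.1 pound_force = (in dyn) 1.439e+08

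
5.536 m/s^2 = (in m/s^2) 5.536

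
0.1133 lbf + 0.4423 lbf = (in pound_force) 0.5556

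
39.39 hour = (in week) 0.2345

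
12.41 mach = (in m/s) 4226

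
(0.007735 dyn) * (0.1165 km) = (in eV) 5.624e+13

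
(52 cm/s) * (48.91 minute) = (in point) 4.326e+06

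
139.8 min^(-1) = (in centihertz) 233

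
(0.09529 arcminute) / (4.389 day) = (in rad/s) 7.31e-11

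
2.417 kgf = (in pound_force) 5.329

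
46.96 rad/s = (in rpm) 448.4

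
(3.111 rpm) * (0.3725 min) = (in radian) 7.281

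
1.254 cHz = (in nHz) 1.254e+07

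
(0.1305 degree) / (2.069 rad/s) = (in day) 1.274e-08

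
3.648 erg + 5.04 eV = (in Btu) 3.458e-10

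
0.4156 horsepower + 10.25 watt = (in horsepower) 0.4293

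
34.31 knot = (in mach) 0.05184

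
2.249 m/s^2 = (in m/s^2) 2.249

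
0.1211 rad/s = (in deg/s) 6.939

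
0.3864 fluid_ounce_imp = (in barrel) 6.905e-05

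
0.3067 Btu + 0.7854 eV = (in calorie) 77.34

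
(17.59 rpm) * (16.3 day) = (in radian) 2.594e+06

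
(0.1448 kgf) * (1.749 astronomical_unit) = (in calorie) 8.88e+10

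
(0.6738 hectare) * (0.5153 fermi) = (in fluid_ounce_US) 1.174e-07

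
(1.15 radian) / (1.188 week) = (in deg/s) 9.17e-05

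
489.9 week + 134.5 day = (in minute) 5.132e+06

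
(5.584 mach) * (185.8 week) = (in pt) 6.056e+14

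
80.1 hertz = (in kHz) 0.0801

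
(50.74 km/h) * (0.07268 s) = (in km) 0.001024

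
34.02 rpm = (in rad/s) 3.563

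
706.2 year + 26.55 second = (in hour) 6.186e+06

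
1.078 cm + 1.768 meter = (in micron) 1.779e+06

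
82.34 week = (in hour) 1.383e+04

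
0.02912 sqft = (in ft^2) 0.02912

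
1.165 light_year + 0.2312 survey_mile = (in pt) 3.124e+19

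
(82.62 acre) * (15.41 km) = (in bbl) 3.241e+10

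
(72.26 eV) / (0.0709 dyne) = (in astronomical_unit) 1.092e-22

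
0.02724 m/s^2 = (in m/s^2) 0.02724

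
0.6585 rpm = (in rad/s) 0.06896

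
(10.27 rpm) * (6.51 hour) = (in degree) 1.444e+06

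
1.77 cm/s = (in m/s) 0.0177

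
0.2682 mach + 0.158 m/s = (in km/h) 329.3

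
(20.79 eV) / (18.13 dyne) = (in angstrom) 0.0001837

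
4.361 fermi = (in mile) 2.71e-18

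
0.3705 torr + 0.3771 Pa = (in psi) 0.007219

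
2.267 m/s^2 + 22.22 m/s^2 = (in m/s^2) 24.49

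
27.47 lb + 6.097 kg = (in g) 1.856e+04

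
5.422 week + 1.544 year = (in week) 85.93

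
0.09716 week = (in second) 5.876e+04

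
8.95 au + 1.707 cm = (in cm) 1.339e+14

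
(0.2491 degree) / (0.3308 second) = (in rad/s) 0.01314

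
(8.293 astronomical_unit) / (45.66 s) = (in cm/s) 2.717e+12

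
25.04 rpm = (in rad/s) 2.622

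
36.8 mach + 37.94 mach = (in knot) 4.947e+04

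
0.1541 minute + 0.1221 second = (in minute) 0.1561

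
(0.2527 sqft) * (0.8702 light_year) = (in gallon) 5.106e+16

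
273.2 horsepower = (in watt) 2.037e+05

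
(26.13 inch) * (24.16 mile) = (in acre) 6.377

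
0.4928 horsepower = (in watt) 367.5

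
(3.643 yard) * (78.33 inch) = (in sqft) 71.34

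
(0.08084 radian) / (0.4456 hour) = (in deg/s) 0.002887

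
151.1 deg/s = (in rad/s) 2.637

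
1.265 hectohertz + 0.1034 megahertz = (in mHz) 1.035e+08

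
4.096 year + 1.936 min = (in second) 1.292e+08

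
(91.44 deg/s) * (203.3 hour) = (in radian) 1.168e+06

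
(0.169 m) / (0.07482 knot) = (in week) 7.26e-06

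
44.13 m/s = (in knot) 85.78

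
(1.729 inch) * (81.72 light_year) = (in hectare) 3.395e+12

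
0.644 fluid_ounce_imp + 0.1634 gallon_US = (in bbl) 0.004006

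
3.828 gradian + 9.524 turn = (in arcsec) 1.236e+07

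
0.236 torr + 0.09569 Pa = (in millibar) 0.3156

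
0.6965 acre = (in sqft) 3.034e+04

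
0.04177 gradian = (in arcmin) 2.256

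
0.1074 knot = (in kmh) 0.1989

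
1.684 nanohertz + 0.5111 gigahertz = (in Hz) 5.111e+08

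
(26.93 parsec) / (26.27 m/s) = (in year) 1.003e+09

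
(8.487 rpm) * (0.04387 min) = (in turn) 0.3723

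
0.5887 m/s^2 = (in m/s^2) 0.5887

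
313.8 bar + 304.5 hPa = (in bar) 314.1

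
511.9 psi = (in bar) 35.29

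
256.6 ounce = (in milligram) 7.274e+06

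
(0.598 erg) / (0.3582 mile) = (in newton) 1.037e-10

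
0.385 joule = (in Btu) 0.0003649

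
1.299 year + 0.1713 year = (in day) 536.7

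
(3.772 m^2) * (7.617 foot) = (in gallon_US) 2313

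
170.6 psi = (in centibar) 1176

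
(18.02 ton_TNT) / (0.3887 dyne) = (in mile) 1.205e+13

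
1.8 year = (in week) 93.86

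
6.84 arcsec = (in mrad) 0.03316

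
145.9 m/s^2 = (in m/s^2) 145.9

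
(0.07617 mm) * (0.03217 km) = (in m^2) 0.00245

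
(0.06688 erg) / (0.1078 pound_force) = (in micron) 0.01395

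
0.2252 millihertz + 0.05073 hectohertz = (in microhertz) 5.073e+06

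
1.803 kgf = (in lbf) 3.975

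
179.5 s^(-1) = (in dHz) 1795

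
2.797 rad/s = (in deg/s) 160.3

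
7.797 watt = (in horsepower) 0.01046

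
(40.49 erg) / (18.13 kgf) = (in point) 6.455e-05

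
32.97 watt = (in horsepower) 0.04421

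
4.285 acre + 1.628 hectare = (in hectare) 3.362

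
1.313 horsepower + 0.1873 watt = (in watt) 979.3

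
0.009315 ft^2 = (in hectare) 8.654e-08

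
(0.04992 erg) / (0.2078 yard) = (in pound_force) 5.906e-09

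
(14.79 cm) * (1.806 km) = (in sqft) 2875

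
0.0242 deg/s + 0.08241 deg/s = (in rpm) 0.01777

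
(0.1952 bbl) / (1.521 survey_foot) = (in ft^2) 0.7206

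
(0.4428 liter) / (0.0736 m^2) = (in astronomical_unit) 4.022e-14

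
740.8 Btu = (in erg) 7.816e+12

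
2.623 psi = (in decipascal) 1.808e+05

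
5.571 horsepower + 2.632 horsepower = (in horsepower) 8.203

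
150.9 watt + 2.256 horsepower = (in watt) 1833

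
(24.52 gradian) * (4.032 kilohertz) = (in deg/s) 8.898e+04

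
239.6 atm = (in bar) 242.8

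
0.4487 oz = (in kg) 0.01272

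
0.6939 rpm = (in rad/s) 0.07267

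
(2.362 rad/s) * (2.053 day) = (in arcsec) 8.642e+10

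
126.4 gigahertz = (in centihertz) 1.264e+13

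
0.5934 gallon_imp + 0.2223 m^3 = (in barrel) 1.415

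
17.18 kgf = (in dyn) 1.685e+07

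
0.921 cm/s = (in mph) 0.0206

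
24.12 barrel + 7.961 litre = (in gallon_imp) 845.3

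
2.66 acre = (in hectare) 1.076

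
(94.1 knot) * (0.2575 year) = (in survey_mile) 2.443e+05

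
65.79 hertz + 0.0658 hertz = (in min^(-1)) 3951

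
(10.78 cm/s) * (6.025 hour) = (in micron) 2.338e+09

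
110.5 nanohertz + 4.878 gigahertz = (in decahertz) 4.878e+08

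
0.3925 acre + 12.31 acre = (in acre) 12.7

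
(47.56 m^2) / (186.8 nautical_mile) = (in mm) 0.1375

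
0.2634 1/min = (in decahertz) 0.000439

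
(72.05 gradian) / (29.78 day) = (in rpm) 4.2e-06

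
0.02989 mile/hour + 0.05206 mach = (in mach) 0.0521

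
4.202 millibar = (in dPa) 4202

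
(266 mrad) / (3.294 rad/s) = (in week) 1.335e-07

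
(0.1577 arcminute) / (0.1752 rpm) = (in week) 4.134e-09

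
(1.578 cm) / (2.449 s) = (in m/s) 0.006443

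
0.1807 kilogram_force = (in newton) 1.772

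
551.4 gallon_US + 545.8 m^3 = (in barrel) 3446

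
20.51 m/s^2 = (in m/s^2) 20.51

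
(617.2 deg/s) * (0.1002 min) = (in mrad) 6.476e+04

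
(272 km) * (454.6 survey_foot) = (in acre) 9313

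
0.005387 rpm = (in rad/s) 0.0005641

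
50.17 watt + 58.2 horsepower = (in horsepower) 58.27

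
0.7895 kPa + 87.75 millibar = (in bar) 0.09564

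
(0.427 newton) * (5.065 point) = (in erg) 7630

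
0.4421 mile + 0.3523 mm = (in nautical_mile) 0.3842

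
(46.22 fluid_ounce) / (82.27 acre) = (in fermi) 4.106e+06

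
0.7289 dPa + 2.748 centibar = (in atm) 0.02712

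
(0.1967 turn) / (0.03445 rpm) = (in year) 1.086e-05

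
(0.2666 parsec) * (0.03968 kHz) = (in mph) 7.302e+17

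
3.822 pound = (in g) 1734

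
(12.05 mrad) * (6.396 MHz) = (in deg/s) 4.416e+06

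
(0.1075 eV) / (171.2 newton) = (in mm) 1.006e-19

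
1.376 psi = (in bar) 0.09487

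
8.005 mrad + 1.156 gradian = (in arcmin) 89.94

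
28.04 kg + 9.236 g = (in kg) 28.05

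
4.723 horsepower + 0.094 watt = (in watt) 3522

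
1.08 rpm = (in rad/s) 0.1131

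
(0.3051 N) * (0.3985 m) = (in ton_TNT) 2.906e-11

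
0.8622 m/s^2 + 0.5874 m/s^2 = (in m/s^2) 1.45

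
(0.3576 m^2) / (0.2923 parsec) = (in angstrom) 3.965e-07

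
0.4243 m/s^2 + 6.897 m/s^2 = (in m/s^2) 7.321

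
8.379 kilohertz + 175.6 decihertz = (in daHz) 839.7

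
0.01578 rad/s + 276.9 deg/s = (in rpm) 46.3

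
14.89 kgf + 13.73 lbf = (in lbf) 46.56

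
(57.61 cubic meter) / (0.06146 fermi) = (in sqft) 1.009e+19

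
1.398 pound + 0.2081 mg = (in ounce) 22.37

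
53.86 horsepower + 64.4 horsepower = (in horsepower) 118.3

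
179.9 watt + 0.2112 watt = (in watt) 180.1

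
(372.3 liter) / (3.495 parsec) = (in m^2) 3.452e-18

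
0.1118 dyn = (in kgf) 1.14e-07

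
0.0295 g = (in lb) 6.504e-05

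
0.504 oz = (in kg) 0.01429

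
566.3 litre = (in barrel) 3.562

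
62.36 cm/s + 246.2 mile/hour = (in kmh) 398.5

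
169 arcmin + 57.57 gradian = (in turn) 0.1517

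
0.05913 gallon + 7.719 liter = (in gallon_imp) 1.747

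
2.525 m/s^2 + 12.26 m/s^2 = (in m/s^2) 14.79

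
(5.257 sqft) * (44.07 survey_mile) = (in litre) 3.464e+07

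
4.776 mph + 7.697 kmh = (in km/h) 15.38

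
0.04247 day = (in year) 0.0001164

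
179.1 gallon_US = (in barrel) 4.264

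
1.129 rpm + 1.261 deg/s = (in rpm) 1.339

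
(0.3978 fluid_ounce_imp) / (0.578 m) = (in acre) 4.832e-09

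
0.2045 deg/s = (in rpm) 0.03408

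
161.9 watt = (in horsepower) 0.2171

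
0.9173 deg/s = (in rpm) 0.1529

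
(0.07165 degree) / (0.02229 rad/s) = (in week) 9.276e-08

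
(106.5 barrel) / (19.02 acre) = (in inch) 0.008661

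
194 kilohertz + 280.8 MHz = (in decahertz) 2.81e+07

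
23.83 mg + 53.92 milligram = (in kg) 7.775e-05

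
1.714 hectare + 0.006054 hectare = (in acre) 4.25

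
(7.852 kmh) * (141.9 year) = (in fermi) 9.76e+24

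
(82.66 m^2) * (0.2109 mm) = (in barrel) 0.1097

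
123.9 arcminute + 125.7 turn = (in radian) 789.8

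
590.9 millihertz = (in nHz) 5.909e+08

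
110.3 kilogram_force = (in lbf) 243.2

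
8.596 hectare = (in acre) 21.24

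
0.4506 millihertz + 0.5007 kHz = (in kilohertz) 0.5007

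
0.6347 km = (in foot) 2082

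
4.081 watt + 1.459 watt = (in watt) 5.54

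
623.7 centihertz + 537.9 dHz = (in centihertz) 6003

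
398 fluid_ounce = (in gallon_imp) 2.589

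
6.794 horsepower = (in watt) 5066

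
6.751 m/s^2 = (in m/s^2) 6.751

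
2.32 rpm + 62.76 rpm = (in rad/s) 6.815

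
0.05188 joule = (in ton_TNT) 1.24e-11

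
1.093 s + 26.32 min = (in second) 1580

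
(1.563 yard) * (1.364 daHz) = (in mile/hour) 43.61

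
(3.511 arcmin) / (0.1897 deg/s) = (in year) 9.782e-09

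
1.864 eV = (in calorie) 7.138e-20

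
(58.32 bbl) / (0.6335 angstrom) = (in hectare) 1.464e+07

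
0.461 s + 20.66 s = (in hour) 0.005867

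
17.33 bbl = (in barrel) 17.33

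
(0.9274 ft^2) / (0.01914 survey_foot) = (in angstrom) 1.477e+11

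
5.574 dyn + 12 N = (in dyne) 1.2e+06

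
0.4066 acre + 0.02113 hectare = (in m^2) 1857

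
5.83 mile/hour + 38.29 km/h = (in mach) 0.03889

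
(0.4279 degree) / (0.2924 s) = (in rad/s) 0.02554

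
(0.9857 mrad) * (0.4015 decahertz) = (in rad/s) 0.003958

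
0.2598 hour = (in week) 0.001546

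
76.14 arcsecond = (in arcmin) 1.269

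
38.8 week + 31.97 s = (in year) 0.7441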